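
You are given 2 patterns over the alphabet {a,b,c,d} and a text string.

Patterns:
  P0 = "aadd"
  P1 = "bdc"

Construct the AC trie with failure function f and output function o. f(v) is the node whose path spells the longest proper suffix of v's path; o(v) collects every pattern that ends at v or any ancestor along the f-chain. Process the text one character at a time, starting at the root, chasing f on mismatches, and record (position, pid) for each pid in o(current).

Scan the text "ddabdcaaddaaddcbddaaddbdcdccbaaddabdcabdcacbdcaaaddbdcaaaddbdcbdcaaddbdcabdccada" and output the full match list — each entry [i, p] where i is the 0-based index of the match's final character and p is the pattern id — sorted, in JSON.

Build:
Trie (insert patterns):
  n0 'ε': a→1 b→5
  n1 'a': a→2
  n2 'aa': d→3
  n3 'aad': d→4
  n4 'aadd': ·  ←P0
  n5 'b': d→6
  n6 'bd': c→7
  n7 'bdc': ·  ←P1

BFS fail/out derivation:
  fail(1) 'a': from fail(0)=0 chase 'a': 0 ⇒ 0;  out=∅∪out(0)=∅
  fail(5) 'b': from fail(0)=0 chase 'b': 0 ⇒ 0;  out=∅∪out(0)=∅
  fail(2) 'aa': from fail(1)=0 chase 'a': 0 ⇒ 1;  out=∅∪out(1)=∅
  fail(6) 'bd': from fail(5)=0 chase 'd': 0 ⇒ 0;  out=∅∪out(0)=∅
  fail(3) 'aad': from fail(2)=1 chase 'd': 1→0 ⇒ 0;  out=∅∪out(0)=∅
  fail(7) 'bdc': from fail(6)=0 chase 'c': 0 ⇒ 0;  out={1}∪out(0)={1}
  fail(4) 'aadd': from fail(3)=0 chase 'd': 0 ⇒ 0;  out={0}∪out(0)={0}

Scan:
pos 0 'd': at 0
pos 1 'd': at 0
pos 2 'a': at 1
pos 3 'b': at 5 (fail-walked)
pos 4 'd': at 6
pos 5 'c': at 7  emit P1@[3:5]
pos 6 'a': at 1 (fail-walked)
pos 7 'a': at 2
pos 8 'd': at 3
pos 9 'd': at 4  emit P0@[6:9]
pos 10 'a': at 1 (fail-walked)
pos 11 'a': at 2
pos 12 'd': at 3
pos 13 'd': at 4  emit P0@[10:13]
pos 14 'c': at 0 (fail-walked)
pos 15 'b': at 5
pos 16 'd': at 6
pos 17 'd': at 0 (fail-walked)
pos 18 'a': at 1
pos 19 'a': at 2
pos 20 'd': at 3
pos 21 'd': at 4  emit P0@[18:21]
pos 22 'b': at 5 (fail-walked)
pos 23 'd': at 6
pos 24 'c': at 7  emit P1@[22:24]
pos 25 'd': at 0 (fail-walked)
pos 26 'c': at 0
pos 27 'c': at 0
pos 28 'b': at 5
pos 29 'a': at 1 (fail-walked)
pos 30 'a': at 2
pos 31 'd': at 3
pos 32 'd': at 4  emit P0@[29:32]
pos 33 'a': at 1 (fail-walked)
pos 34 'b': at 5 (fail-walked)
pos 35 'd': at 6
pos 36 'c': at 7  emit P1@[34:36]
pos 37 'a': at 1 (fail-walked)
pos 38 'b': at 5 (fail-walked)
pos 39 'd': at 6
pos 40 'c': at 7  emit P1@[38:40]
pos 41 'a': at 1 (fail-walked)
pos 42 'c': at 0 (fail-walked)
pos 43 'b': at 5
pos 44 'd': at 6
pos 45 'c': at 7  emit P1@[43:45]
pos 46 'a': at 1 (fail-walked)
pos 47 'a': at 2
pos 48 'a': at 2 (fail-walked)
pos 49 'd': at 3
pos 50 'd': at 4  emit P0@[47:50]
pos 51 'b': at 5 (fail-walked)
pos 52 'd': at 6
pos 53 'c': at 7  emit P1@[51:53]
pos 54 'a': at 1 (fail-walked)
pos 55 'a': at 2
pos 56 'a': at 2 (fail-walked)
pos 57 'd': at 3
pos 58 'd': at 4  emit P0@[55:58]
pos 59 'b': at 5 (fail-walked)
pos 60 'd': at 6
pos 61 'c': at 7  emit P1@[59:61]
pos 62 'b': at 5 (fail-walked)
pos 63 'd': at 6
pos 64 'c': at 7  emit P1@[62:64]
pos 65 'a': at 1 (fail-walked)
pos 66 'a': at 2
pos 67 'd': at 3
pos 68 'd': at 4  emit P0@[65:68]
pos 69 'b': at 5 (fail-walked)
pos 70 'd': at 6
pos 71 'c': at 7  emit P1@[69:71]
pos 72 'a': at 1 (fail-walked)
pos 73 'b': at 5 (fail-walked)
pos 74 'd': at 6
pos 75 'c': at 7  emit P1@[73:75]
pos 76 'c': at 0 (fail-walked)
pos 77 'a': at 1
pos 78 'd': at 0 (fail-walked)
pos 79 'a': at 1

Result: [[5,1],[9,0],[13,0],[21,0],[24,1],[32,0],[36,1],[40,1],[45,1],[50,0],[53,1],[58,0],[61,1],[64,1],[68,0],[71,1],[75,1]]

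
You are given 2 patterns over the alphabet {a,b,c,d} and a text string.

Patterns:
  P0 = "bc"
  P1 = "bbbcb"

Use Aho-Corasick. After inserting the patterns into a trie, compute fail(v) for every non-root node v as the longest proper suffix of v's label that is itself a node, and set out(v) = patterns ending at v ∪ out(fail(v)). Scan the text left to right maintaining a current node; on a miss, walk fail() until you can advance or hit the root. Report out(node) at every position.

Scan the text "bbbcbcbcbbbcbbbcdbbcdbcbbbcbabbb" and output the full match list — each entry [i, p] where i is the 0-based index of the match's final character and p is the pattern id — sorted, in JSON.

Build:
Trie nodes:
  0='ε' goto b→1
  1='b' goto b→3 c→2
  2='bc' goto ·  [P0 ends]
  3='bb' goto b→4
  4='bbb' goto c→5
  5='bbbc' goto b→6
  6='bbbcb' goto ·  [P1 ends]

Failure links (BFS by depth):
  n1('b'): parent n0 fail=0; on 'b' 0 → fail=0;  out ∅∪∅=∅
  n2('bc'): parent n1 fail=0; on 'c' 0 → fail=0;  out {0}∪∅={0}
  n3('bb'): parent n1 fail=0; on 'b' 0 → fail=1;  out ∅∪∅=∅
  n4('bbb'): parent n3 fail=1; on 'b' 1 → fail=3;  out ∅∪∅=∅
  n5('bbbc'): parent n4 fail=3; on 'c' 3→1 → fail=2;  out ∅∪{0}={0}
  n6('bbbcb'): parent n5 fail=2; on 'b' 2→0 → fail=1;  out {1}∪∅={1}

Scan:
i=0 'b': node 0→1
i=1 'b': node 1→3
i=2 'b': node 3→4
i=3 'c': node 4→5  emit P0@[2:3]
i=4 'b': node 5→6  emit P1@[0:4]
i=5 'c': node 6→2 ·f  emit P0@[4:5]
i=6 'b': node 2→1 ·f
i=7 'c': node 1→2  emit P0@[6:7]
i=8 'b': node 2→1 ·f
i=9 'b': node 1→3
i=10 'b': node 3→4
i=11 'c': node 4→5  emit P0@[10:11]
i=12 'b': node 5→6  emit P1@[8:12]
i=13 'b': node 6→3 ·f
i=14 'b': node 3→4
i=15 'c': node 4→5  emit P0@[14:15]
i=16 'd': node 5→0 ·f
i=17 'b': node 0→1
i=18 'b': node 1→3
i=19 'c': node 3→2 ·f  emit P0@[18:19]
i=20 'd': node 2→0 ·f
i=21 'b': node 0→1
i=22 'c': node 1→2  emit P0@[21:22]
i=23 'b': node 2→1 ·f
i=24 'b': node 1→3
i=25 'b': node 3→4
i=26 'c': node 4→5  emit P0@[25:26]
i=27 'b': node 5→6  emit P1@[23:27]
i=28 'a': node 6→0 ·f
i=29 'b': node 0→1
i=30 'b': node 1→3
i=31 'b': node 3→4

Matches: [[3,0],[4,1],[5,0],[7,0],[11,0],[12,1],[15,0],[19,0],[22,0],[26,0],[27,1]]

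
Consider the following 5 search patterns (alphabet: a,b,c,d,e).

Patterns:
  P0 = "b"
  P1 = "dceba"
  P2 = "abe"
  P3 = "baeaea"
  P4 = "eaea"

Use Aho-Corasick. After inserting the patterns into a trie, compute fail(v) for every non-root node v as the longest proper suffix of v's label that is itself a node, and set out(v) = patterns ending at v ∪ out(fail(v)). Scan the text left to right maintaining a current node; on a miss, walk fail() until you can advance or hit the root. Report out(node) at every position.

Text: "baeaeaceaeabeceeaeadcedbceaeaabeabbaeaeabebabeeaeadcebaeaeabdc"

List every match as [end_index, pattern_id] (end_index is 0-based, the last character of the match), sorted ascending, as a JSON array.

Construct AC machine:
Trie nodes:
  n0 'ε': a→7 b→1 d→2 e→15
  n1 'b': a→10  ←P0
  n2 'd': c→3
  n3 'dc': e→4
  n4 'dce': b→5
  n5 'dceb': a→6
  n6 'dceba': ·  ←P1
  n7 'a': b→8
  n8 'ab': e→9
  n9 'abe': ·  ←P2
  n10 'ba': e→11
  n11 'bae': a→12
  n12 'baea': e→13
  n13 'baeae': a→14
  n14 'baeaea': ·  ←P3
  n15 'e': a→16
  n16 'ea': e→17
  n17 'eae': a→18
  n18 'eaea': ·  ←P4

BFS fail/out derivation:
  fail(1) 'b': from fail(0)=0 chase 'b': 0 ⇒ 0;  out={0}∪out(0)={0}
  fail(2) 'd': from fail(0)=0 chase 'd': 0 ⇒ 0;  out=∅∪out(0)=∅
  fail(7) 'a': from fail(0)=0 chase 'a': 0 ⇒ 0;  out=∅∪out(0)=∅
  fail(15) 'e': from fail(0)=0 chase 'e': 0 ⇒ 0;  out=∅∪out(0)=∅
  fail(3) 'dc': from fail(2)=0 chase 'c': 0 ⇒ 0;  out=∅∪out(0)=∅
  fail(8) 'ab': from fail(7)=0 chase 'b': 0 ⇒ 1;  out=∅∪out(1)={0}
  fail(10) 'ba': from fail(1)=0 chase 'a': 0 ⇒ 7;  out=∅∪out(7)=∅
  fail(16) 'ea': from fail(15)=0 chase 'a': 0 ⇒ 7;  out=∅∪out(7)=∅
  fail(4) 'dce': from fail(3)=0 chase 'e': 0 ⇒ 15;  out=∅∪out(15)=∅
  fail(9) 'abe': from fail(8)=1 chase 'e': 1→0 ⇒ 15;  out={2}∪out(15)={2}
  fail(11) 'bae': from fail(10)=7 chase 'e': 7→0 ⇒ 15;  out=∅∪out(15)=∅
  fail(17) 'eae': from fail(16)=7 chase 'e': 7→0 ⇒ 15;  out=∅∪out(15)=∅
  fail(5) 'dceb': from fail(4)=15 chase 'b': 15→0 ⇒ 1;  out=∅∪out(1)={0}
  fail(12) 'baea': from fail(11)=15 chase 'a': 15 ⇒ 16;  out=∅∪out(16)=∅
  fail(18) 'eaea': from fail(17)=15 chase 'a': 15 ⇒ 16;  out={4}∪out(16)={4}
  fail(6) 'dceba': from fail(5)=1 chase 'a': 1 ⇒ 10;  out={1}∪out(10)={1}
  fail(13) 'baeae': from fail(12)=16 chase 'e': 16 ⇒ 17;  out=∅∪out(17)=∅
  fail(14) 'baeaea': from fail(13)=17 chase 'a': 17 ⇒ 18;  out={3}∪out(18)={3,4}

Run:
[0] read 'b'  n0⇒n1  emit P0@[0:0]
[1] read 'a'  n1⇒n10
[2] read 'e'  n10⇒n11
[3] read 'a'  n11⇒n12
[4] read 'e'  n12⇒n13
[5] read 'a'  n13⇒n14  emit P3@[0:5],P4@[2:5]
[6] read 'c'  n14⇒n0 ·f
[7] read 'e'  n0⇒n15
[8] read 'a'  n15⇒n16
[9] read 'e'  n16⇒n17
[10] read 'a'  n17⇒n18  emit P4@[7:10]
[11] read 'b'  n18⇒n8 ·f  emit P0@[11:11]
[12] read 'e'  n8⇒n9  emit P2@[10:12]
[13] read 'c'  n9⇒n0 ·f
[14] read 'e'  n0⇒n15
[15] read 'e'  n15⇒n15 ·f
[16] read 'a'  n15⇒n16
[17] read 'e'  n16⇒n17
[18] read 'a'  n17⇒n18  emit P4@[15:18]
[19] read 'd'  n18⇒n2 ·f
[20] read 'c'  n2⇒n3
[21] read 'e'  n3⇒n4
[22] read 'd'  n4⇒n2 ·f
[23] read 'b'  n2⇒n1 ·f  emit P0@[23:23]
[24] read 'c'  n1⇒n0 ·f
[25] read 'e'  n0⇒n15
[26] read 'a'  n15⇒n16
[27] read 'e'  n16⇒n17
[28] read 'a'  n17⇒n18  emit P4@[25:28]
[29] read 'a'  n18⇒n7 ·f
[30] read 'b'  n7⇒n8  emit P0@[30:30]
[31] read 'e'  n8⇒n9  emit P2@[29:31]
[32] read 'a'  n9⇒n16 ·f
[33] read 'b'  n16⇒n8 ·f  emit P0@[33:33]
[34] read 'b'  n8⇒n1 ·f  emit P0@[34:34]
[35] read 'a'  n1⇒n10
[36] read 'e'  n10⇒n11
[37] read 'a'  n11⇒n12
[38] read 'e'  n12⇒n13
[39] read 'a'  n13⇒n14  emit P3@[34:39],P4@[36:39]
[40] read 'b'  n14⇒n8 ·f  emit P0@[40:40]
[41] read 'e'  n8⇒n9  emit P2@[39:41]
[42] read 'b'  n9⇒n1 ·f  emit P0@[42:42]
[43] read 'a'  n1⇒n10
[44] read 'b'  n10⇒n8 ·f  emit P0@[44:44]
[45] read 'e'  n8⇒n9  emit P2@[43:45]
[46] read 'e'  n9⇒n15 ·f
[47] read 'a'  n15⇒n16
[48] read 'e'  n16⇒n17
[49] read 'a'  n17⇒n18  emit P4@[46:49]
[50] read 'd'  n18⇒n2 ·f
[51] read 'c'  n2⇒n3
[52] read 'e'  n3⇒n4
[53] read 'b'  n4⇒n5  emit P0@[53:53]
[54] read 'a'  n5⇒n6  emit P1@[50:54]
[55] read 'e'  n6⇒n11 ·f
[56] read 'a'  n11⇒n12
[57] read 'e'  n12⇒n13
[58] read 'a'  n13⇒n14  emit P3@[53:58],P4@[55:58]
[59] read 'b'  n14⇒n8 ·f  emit P0@[59:59]
[60] read 'd'  n8⇒n2 ·f
[61] read 'c'  n2⇒n3

Result: [[0,0],[5,3],[5,4],[10,4],[11,0],[12,2],[18,4],[23,0],[28,4],[30,0],[31,2],[33,0],[34,0],[39,3],[39,4],[40,0],[41,2],[42,0],[44,0],[45,2],[49,4],[53,0],[54,1],[58,3],[58,4],[59,0]]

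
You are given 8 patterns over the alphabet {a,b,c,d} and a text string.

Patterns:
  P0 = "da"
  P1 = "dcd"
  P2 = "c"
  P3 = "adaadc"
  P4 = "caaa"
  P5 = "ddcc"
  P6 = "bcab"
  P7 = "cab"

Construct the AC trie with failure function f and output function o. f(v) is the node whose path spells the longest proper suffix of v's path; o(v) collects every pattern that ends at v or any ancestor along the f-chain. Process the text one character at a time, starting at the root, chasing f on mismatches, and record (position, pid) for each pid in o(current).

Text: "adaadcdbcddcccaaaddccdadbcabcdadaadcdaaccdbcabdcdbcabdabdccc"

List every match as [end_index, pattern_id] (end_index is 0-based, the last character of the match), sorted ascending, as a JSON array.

Construct AC machine:
Trie (insert patterns):
  0='ε' goto a→6 b→18 c→5 d→1
  1='d' goto a→2 c→3 d→15
  2='da' goto ·  ←P0
  3='dc' goto d→4
  4='dcd' goto ·  ←P1
  5='c' goto a→12  ←P2
  6='a' goto d→7
  7='ad' goto a→8
  8='ada' goto a→9
  9='adaa' goto d→10
  10='adaad' goto c→11
  11='adaadc' goto ·  ←P3
  12='ca' goto a→13 b→22
  13='caa' goto a→14
  14='caaa' goto ·  ←P4
  15='dd' goto c→16
  16='ddc' goto c→17
  17='ddcc' goto ·  ←P5
  18='b' goto c→19
  19='bc' goto a→20
  20='bca' goto b→21
  21='bcab' goto ·  ←P6
  22='cab' goto ·  ←P7

Failure links (BFS by depth):
  n1('d'): parent n0 fail=0; on 'd' 0 → fail=0;  out ∅∪∅=∅
  n5('c'): parent n0 fail=0; on 'c' 0 → fail=0;  out {2}∪∅={2}
  n6('a'): parent n0 fail=0; on 'a' 0 → fail=0;  out ∅∪∅=∅
  n18('b'): parent n0 fail=0; on 'b' 0 → fail=0;  out ∅∪∅=∅
  n2('da'): parent n1 fail=0; on 'a' 0 → fail=6;  out {0}∪∅={0}
  n3('dc'): parent n1 fail=0; on 'c' 0 → fail=5;  out ∅∪{2}={2}
  n7('ad'): parent n6 fail=0; on 'd' 0 → fail=1;  out ∅∪∅=∅
  n12('ca'): parent n5 fail=0; on 'a' 0 → fail=6;  out ∅∪∅=∅
  n15('dd'): parent n1 fail=0; on 'd' 0 → fail=1;  out ∅∪∅=∅
  n19('bc'): parent n18 fail=0; on 'c' 0 → fail=5;  out ∅∪{2}={2}
  n4('dcd'): parent n3 fail=5; on 'd' 5→0 → fail=1;  out {1}∪∅={1}
  n8('ada'): parent n7 fail=1; on 'a' 1 → fail=2;  out ∅∪{0}={0}
  n13('caa'): parent n12 fail=6; on 'a' 6→0 → fail=6;  out ∅∪∅=∅
  n16('ddc'): parent n15 fail=1; on 'c' 1 → fail=3;  out ∅∪{2}={2}
  n20('bca'): parent n19 fail=5; on 'a' 5 → fail=12;  out ∅∪∅=∅
  n22('cab'): parent n12 fail=6; on 'b' 6→0 → fail=18;  out {7}∪∅={7}
  n9('adaa'): parent n8 fail=2; on 'a' 2→6→0 → fail=6;  out ∅∪∅=∅
  n14('caaa'): parent n13 fail=6; on 'a' 6→0 → fail=6;  out {4}∪∅={4}
  n17('ddcc'): parent n16 fail=3; on 'c' 3→5→0 → fail=5;  out {5}∪{2}={2,5}
  n21('bcab'): parent n20 fail=12; on 'b' 12 → fail=22;  out {6}∪{7}={6,7}
  n10('adaad'): parent n9 fail=6; on 'd' 6 → fail=7;  out ∅∪∅=∅
  n11('adaadc'): parent n10 fail=7; on 'c' 7→1 → fail=3;  out {3}∪{2}={2,3}

Text stream:
pos 0 'a': at 6
pos 1 'd': at 7
pos 2 'a': at 8  emit P0@[1:2]
pos 3 'a': at 9
pos 4 'd': at 10
pos 5 'c': at 11  emit P2@[5:5],P3@[0:5]
pos 6 'd': at 4 ·f  emit P1@[4:6]
pos 7 'b': at 18 ·f
pos 8 'c': at 19  emit P2@[8:8]
pos 9 'd': at 1 ·f
pos 10 'd': at 15
pos 11 'c': at 16  emit P2@[11:11]
pos 12 'c': at 17  emit P2@[12:12],P5@[9:12]
pos 13 'c': at 5 ·f  emit P2@[13:13]
pos 14 'a': at 12
pos 15 'a': at 13
pos 16 'a': at 14  emit P4@[13:16]
pos 17 'd': at 7 ·f
pos 18 'd': at 15 ·f
pos 19 'c': at 16  emit P2@[19:19]
pos 20 'c': at 17  emit P2@[20:20],P5@[17:20]
pos 21 'd': at 1 ·f
pos 22 'a': at 2  emit P0@[21:22]
pos 23 'd': at 7 ·f
pos 24 'b': at 18 ·f
pos 25 'c': at 19  emit P2@[25:25]
pos 26 'a': at 20
pos 27 'b': at 21  emit P6@[24:27],P7@[25:27]
pos 28 'c': at 19 ·f  emit P2@[28:28]
pos 29 'd': at 1 ·f
pos 30 'a': at 2  emit P0@[29:30]
pos 31 'd': at 7 ·f
pos 32 'a': at 8  emit P0@[31:32]
pos 33 'a': at 9
pos 34 'd': at 10
pos 35 'c': at 11  emit P2@[35:35],P3@[30:35]
pos 36 'd': at 4 ·f  emit P1@[34:36]
pos 37 'a': at 2 ·f  emit P0@[36:37]
pos 38 'a': at 6 ·f
pos 39 'c': at 5 ·f  emit P2@[39:39]
pos 40 'c': at 5 ·f  emit P2@[40:40]
pos 41 'd': at 1 ·f
pos 42 'b': at 18 ·f
pos 43 'c': at 19  emit P2@[43:43]
pos 44 'a': at 20
pos 45 'b': at 21  emit P6@[42:45],P7@[43:45]
pos 46 'd': at 1 ·f
pos 47 'c': at 3  emit P2@[47:47]
pos 48 'd': at 4  emit P1@[46:48]
pos 49 'b': at 18 ·f
pos 50 'c': at 19  emit P2@[50:50]
pos 51 'a': at 20
pos 52 'b': at 21  emit P6@[49:52],P7@[50:52]
pos 53 'd': at 1 ·f
pos 54 'a': at 2  emit P0@[53:54]
pos 55 'b': at 18 ·f
pos 56 'd': at 1 ·f
pos 57 'c': at 3  emit P2@[57:57]
pos 58 'c': at 5 ·f  emit P2@[58:58]
pos 59 'c': at 5 ·f  emit P2@[59:59]

All matches (sorted): [[2,0],[5,2],[5,3],[6,1],[8,2],[11,2],[12,2],[12,5],[13,2],[16,4],[19,2],[20,2],[20,5],[22,0],[25,2],[27,6],[27,7],[28,2],[30,0],[32,0],[35,2],[35,3],[36,1],[37,0],[39,2],[40,2],[43,2],[45,6],[45,7],[47,2],[48,1],[50,2],[52,6],[52,7],[54,0],[57,2],[58,2],[59,2]]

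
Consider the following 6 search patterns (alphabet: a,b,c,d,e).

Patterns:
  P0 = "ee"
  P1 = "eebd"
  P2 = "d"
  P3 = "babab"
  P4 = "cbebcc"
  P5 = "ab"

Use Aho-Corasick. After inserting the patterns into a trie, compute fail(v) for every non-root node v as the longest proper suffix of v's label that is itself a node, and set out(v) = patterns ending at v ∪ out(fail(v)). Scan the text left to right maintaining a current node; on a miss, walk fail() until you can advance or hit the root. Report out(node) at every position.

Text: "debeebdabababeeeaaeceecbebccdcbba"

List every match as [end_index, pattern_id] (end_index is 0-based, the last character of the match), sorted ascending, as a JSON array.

Build automaton:
Trie nodes:
  n0 'ε': a→17 b→6 c→11 d→5 e→1
  n1 'e': e→2
  n2 'ee': b→3  ←P0
  n3 'eeb': d→4
  n4 'eebd': ·  ←P1
  n5 'd': ·  ←P2
  n6 'b': a→7
  n7 'ba': b→8
  n8 'bab': a→9
  n9 'baba': b→10
  n10 'babab': ·  ←P3
  n11 'c': b→12
  n12 'cb': e→13
  n13 'cbe': b→14
  n14 'cbeb': c→15
  n15 'cbebc': c→16
  n16 'cbebcc': ·  ←P4
  n17 'a': b→18
  n18 'ab': ·  ←P5

Failure links (BFS by depth):
  n1('e'): parent n0 fail=0; on 'e' 0 → fail=0;  out ∅∪∅=∅
  n5('d'): parent n0 fail=0; on 'd' 0 → fail=0;  out {2}∪∅={2}
  n6('b'): parent n0 fail=0; on 'b' 0 → fail=0;  out ∅∪∅=∅
  n11('c'): parent n0 fail=0; on 'c' 0 → fail=0;  out ∅∪∅=∅
  n17('a'): parent n0 fail=0; on 'a' 0 → fail=0;  out ∅∪∅=∅
  n2('ee'): parent n1 fail=0; on 'e' 0 → fail=1;  out {0}∪∅={0}
  n7('ba'): parent n6 fail=0; on 'a' 0 → fail=17;  out ∅∪∅=∅
  n12('cb'): parent n11 fail=0; on 'b' 0 → fail=6;  out ∅∪∅=∅
  n18('ab'): parent n17 fail=0; on 'b' 0 → fail=6;  out {5}∪∅={5}
  n3('eeb'): parent n2 fail=1; on 'b' 1→0 → fail=6;  out ∅∪∅=∅
  n8('bab'): parent n7 fail=17; on 'b' 17 → fail=18;  out ∅∪{5}={5}
  n13('cbe'): parent n12 fail=6; on 'e' 6→0 → fail=1;  out ∅∪∅=∅
  n4('eebd'): parent n3 fail=6; on 'd' 6→0 → fail=5;  out {1}∪{2}={1,2}
  n9('baba'): parent n8 fail=18; on 'a' 18→6 → fail=7;  out ∅∪∅=∅
  n14('cbeb'): parent n13 fail=1; on 'b' 1→0 → fail=6;  out ∅∪∅=∅
  n10('babab'): parent n9 fail=7; on 'b' 7 → fail=8;  out {3}∪{5}={3,5}
  n15('cbebc'): parent n14 fail=6; on 'c' 6→0 → fail=11;  out ∅∪∅=∅
  n16('cbebcc'): parent n15 fail=11; on 'c' 11→0 → fail=11;  out {4}∪∅={4}

Scan:
[0] read 'd'  n0⇒n5  → match P2@[0:0]
[1] read 'e'  n5⇒n1 (via fail)
[2] read 'b'  n1⇒n6 (via fail)
[3] read 'e'  n6⇒n1 (via fail)
[4] read 'e'  n1⇒n2  → match P0@[3:4]
[5] read 'b'  n2⇒n3
[6] read 'd'  n3⇒n4  → match P1@[3:6],P2@[6:6]
[7] read 'a'  n4⇒n17 (via fail)
[8] read 'b'  n17⇒n18  → match P5@[7:8]
[9] read 'a'  n18⇒n7 (via fail)
[10] read 'b'  n7⇒n8  → match P5@[9:10]
[11] read 'a'  n8⇒n9
[12] read 'b'  n9⇒n10  → match P3@[8:12],P5@[11:12]
[13] read 'e'  n10⇒n1 (via fail)
[14] read 'e'  n1⇒n2  → match P0@[13:14]
[15] read 'e'  n2⇒n2 (via fail)  → match P0@[14:15]
[16] read 'a'  n2⇒n17 (via fail)
[17] read 'a'  n17⇒n17 (via fail)
[18] read 'e'  n17⇒n1 (via fail)
[19] read 'c'  n1⇒n11 (via fail)
[20] read 'e'  n11⇒n1 (via fail)
[21] read 'e'  n1⇒n2  → match P0@[20:21]
[22] read 'c'  n2⇒n11 (via fail)
[23] read 'b'  n11⇒n12
[24] read 'e'  n12⇒n13
[25] read 'b'  n13⇒n14
[26] read 'c'  n14⇒n15
[27] read 'c'  n15⇒n16  → match P4@[22:27]
[28] read 'd'  n16⇒n5 (via fail)  → match P2@[28:28]
[29] read 'c'  n5⇒n11 (via fail)
[30] read 'b'  n11⇒n12
[31] read 'b'  n12⇒n6 (via fail)
[32] read 'a'  n6⇒n7

All matches (sorted): [[0,2],[4,0],[6,1],[6,2],[8,5],[10,5],[12,3],[12,5],[14,0],[15,0],[21,0],[27,4],[28,2]]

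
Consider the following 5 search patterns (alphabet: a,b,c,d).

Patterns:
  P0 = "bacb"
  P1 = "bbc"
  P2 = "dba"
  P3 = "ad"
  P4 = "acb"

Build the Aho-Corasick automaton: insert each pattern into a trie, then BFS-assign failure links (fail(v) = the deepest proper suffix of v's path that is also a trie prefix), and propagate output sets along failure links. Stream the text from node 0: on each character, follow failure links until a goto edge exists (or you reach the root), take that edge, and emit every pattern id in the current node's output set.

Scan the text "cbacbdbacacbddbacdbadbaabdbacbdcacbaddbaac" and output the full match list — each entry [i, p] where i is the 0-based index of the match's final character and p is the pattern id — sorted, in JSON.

Construct AC machine:
Trie nodes:
  n0 'ε': a→10 b→1 d→7
  n1 'b': a→2 b→5
  n2 'ba': c→3
  n3 'bac': b→4
  n4 'bacb': ·  [P0 ends]
  n5 'bb': c→6
  n6 'bbc': ·  [P1 ends]
  n7 'd': b→8
  n8 'db': a→9
  n9 'dba': ·  [P2 ends]
  n10 'a': c→12 d→11
  n11 'ad': ·  [P3 ends]
  n12 'ac': b→13
  n13 'acb': ·  [P4 ends]

Failure links (BFS by depth):
  fail(1) 'b': from fail(0)=0 chase 'b': 0 ⇒ 0;  out=∅∪out(0)=∅
  fail(7) 'd': from fail(0)=0 chase 'd': 0 ⇒ 0;  out=∅∪out(0)=∅
  fail(10) 'a': from fail(0)=0 chase 'a': 0 ⇒ 0;  out=∅∪out(0)=∅
  fail(2) 'ba': from fail(1)=0 chase 'a': 0 ⇒ 10;  out=∅∪out(10)=∅
  fail(5) 'bb': from fail(1)=0 chase 'b': 0 ⇒ 1;  out=∅∪out(1)=∅
  fail(8) 'db': from fail(7)=0 chase 'b': 0 ⇒ 1;  out=∅∪out(1)=∅
  fail(11) 'ad': from fail(10)=0 chase 'd': 0 ⇒ 7;  out={3}∪out(7)={3}
  fail(12) 'ac': from fail(10)=0 chase 'c': 0 ⇒ 0;  out=∅∪out(0)=∅
  fail(3) 'bac': from fail(2)=10 chase 'c': 10 ⇒ 12;  out=∅∪out(12)=∅
  fail(6) 'bbc': from fail(5)=1 chase 'c': 1→0 ⇒ 0;  out={1}∪out(0)={1}
  fail(9) 'dba': from fail(8)=1 chase 'a': 1 ⇒ 2;  out={2}∪out(2)={2}
  fail(13) 'acb': from fail(12)=0 chase 'b': 0 ⇒ 1;  out={4}∪out(1)={4}
  fail(4) 'bacb': from fail(3)=12 chase 'b': 12 ⇒ 13;  out={0}∪out(13)={0,4}

Text stream:
pos 0 'c': at 0
pos 1 'b': at 1
pos 2 'a': at 2
pos 3 'c': at 3
pos 4 'b': at 4  emit P0@[1:4],P4@[2:4]
pos 5 'd': at 7 (fail-walked)
pos 6 'b': at 8
pos 7 'a': at 9  emit P2@[5:7]
pos 8 'c': at 3 (fail-walked)
pos 9 'a': at 10 (fail-walked)
pos 10 'c': at 12
pos 11 'b': at 13  emit P4@[9:11]
pos 12 'd': at 7 (fail-walked)
pos 13 'd': at 7 (fail-walked)
pos 14 'b': at 8
pos 15 'a': at 9  emit P2@[13:15]
pos 16 'c': at 3 (fail-walked)
pos 17 'd': at 7 (fail-walked)
pos 18 'b': at 8
pos 19 'a': at 9  emit P2@[17:19]
pos 20 'd': at 11 (fail-walked)  emit P3@[19:20]
pos 21 'b': at 8 (fail-walked)
pos 22 'a': at 9  emit P2@[20:22]
pos 23 'a': at 10 (fail-walked)
pos 24 'b': at 1 (fail-walked)
pos 25 'd': at 7 (fail-walked)
pos 26 'b': at 8
pos 27 'a': at 9  emit P2@[25:27]
pos 28 'c': at 3 (fail-walked)
pos 29 'b': at 4  emit P0@[26:29],P4@[27:29]
pos 30 'd': at 7 (fail-walked)
pos 31 'c': at 0 (fail-walked)
pos 32 'a': at 10
pos 33 'c': at 12
pos 34 'b': at 13  emit P4@[32:34]
pos 35 'a': at 2 (fail-walked)
pos 36 'd': at 11 (fail-walked)  emit P3@[35:36]
pos 37 'd': at 7 (fail-walked)
pos 38 'b': at 8
pos 39 'a': at 9  emit P2@[37:39]
pos 40 'a': at 10 (fail-walked)
pos 41 'c': at 12

All matches (sorted): [[4,0],[4,4],[7,2],[11,4],[15,2],[19,2],[20,3],[22,2],[27,2],[29,0],[29,4],[34,4],[36,3],[39,2]]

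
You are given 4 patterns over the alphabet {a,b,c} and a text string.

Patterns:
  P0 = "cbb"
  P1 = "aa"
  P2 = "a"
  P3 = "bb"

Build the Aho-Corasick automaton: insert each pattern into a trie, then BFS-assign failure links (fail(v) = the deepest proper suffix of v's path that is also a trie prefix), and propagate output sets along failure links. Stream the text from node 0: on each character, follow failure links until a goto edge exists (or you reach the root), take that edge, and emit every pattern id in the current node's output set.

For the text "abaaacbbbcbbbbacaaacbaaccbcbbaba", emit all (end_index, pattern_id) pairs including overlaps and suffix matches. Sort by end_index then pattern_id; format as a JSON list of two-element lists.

Build:
Trie (insert patterns):
  n0 'ε': a→4 b→6 c→1
  n1 'c': b→2
  n2 'cb': b→3
  n3 'cbb': ·  ←P0
  n4 'a': a→5  ←P2
  n5 'aa': ·  ←P1
  n6 'b': b→7
  n7 'bb': ·  ←P3

Failure links (BFS by depth):
  fail(1) 'c': from fail(0)=0 chase 'c': 0 ⇒ 0;  out=∅∪out(0)=∅
  fail(4) 'a': from fail(0)=0 chase 'a': 0 ⇒ 0;  out={2}∪out(0)={2}
  fail(6) 'b': from fail(0)=0 chase 'b': 0 ⇒ 0;  out=∅∪out(0)=∅
  fail(2) 'cb': from fail(1)=0 chase 'b': 0 ⇒ 6;  out=∅∪out(6)=∅
  fail(5) 'aa': from fail(4)=0 chase 'a': 0 ⇒ 4;  out={1}∪out(4)={1,2}
  fail(7) 'bb': from fail(6)=0 chase 'b': 0 ⇒ 6;  out={3}∪out(6)={3}
  fail(3) 'cbb': from fail(2)=6 chase 'b': 6 ⇒ 7;  out={0}∪out(7)={0,3}

Scan:
[0] read 'a'  n0⇒n4  → match P2@[0:0]
[1] read 'b'  n4⇒n6 ·f
[2] read 'a'  n6⇒n4 ·f  → match P2@[2:2]
[3] read 'a'  n4⇒n5  → match P1@[2:3],P2@[3:3]
[4] read 'a'  n5⇒n5 ·f  → match P1@[3:4],P2@[4:4]
[5] read 'c'  n5⇒n1 ·f
[6] read 'b'  n1⇒n2
[7] read 'b'  n2⇒n3  → match P0@[5:7],P3@[6:7]
[8] read 'b'  n3⇒n7 ·f  → match P3@[7:8]
[9] read 'c'  n7⇒n1 ·f
[10] read 'b'  n1⇒n2
[11] read 'b'  n2⇒n3  → match P0@[9:11],P3@[10:11]
[12] read 'b'  n3⇒n7 ·f  → match P3@[11:12]
[13] read 'b'  n7⇒n7 ·f  → match P3@[12:13]
[14] read 'a'  n7⇒n4 ·f  → match P2@[14:14]
[15] read 'c'  n4⇒n1 ·f
[16] read 'a'  n1⇒n4 ·f  → match P2@[16:16]
[17] read 'a'  n4⇒n5  → match P1@[16:17],P2@[17:17]
[18] read 'a'  n5⇒n5 ·f  → match P1@[17:18],P2@[18:18]
[19] read 'c'  n5⇒n1 ·f
[20] read 'b'  n1⇒n2
[21] read 'a'  n2⇒n4 ·f  → match P2@[21:21]
[22] read 'a'  n4⇒n5  → match P1@[21:22],P2@[22:22]
[23] read 'c'  n5⇒n1 ·f
[24] read 'c'  n1⇒n1 ·f
[25] read 'b'  n1⇒n2
[26] read 'c'  n2⇒n1 ·f
[27] read 'b'  n1⇒n2
[28] read 'b'  n2⇒n3  → match P0@[26:28],P3@[27:28]
[29] read 'a'  n3⇒n4 ·f  → match P2@[29:29]
[30] read 'b'  n4⇒n6 ·f
[31] read 'a'  n6⇒n4 ·f  → match P2@[31:31]

Matches: [[0,2],[2,2],[3,1],[3,2],[4,1],[4,2],[7,0],[7,3],[8,3],[11,0],[11,3],[12,3],[13,3],[14,2],[16,2],[17,1],[17,2],[18,1],[18,2],[21,2],[22,1],[22,2],[28,0],[28,3],[29,2],[31,2]]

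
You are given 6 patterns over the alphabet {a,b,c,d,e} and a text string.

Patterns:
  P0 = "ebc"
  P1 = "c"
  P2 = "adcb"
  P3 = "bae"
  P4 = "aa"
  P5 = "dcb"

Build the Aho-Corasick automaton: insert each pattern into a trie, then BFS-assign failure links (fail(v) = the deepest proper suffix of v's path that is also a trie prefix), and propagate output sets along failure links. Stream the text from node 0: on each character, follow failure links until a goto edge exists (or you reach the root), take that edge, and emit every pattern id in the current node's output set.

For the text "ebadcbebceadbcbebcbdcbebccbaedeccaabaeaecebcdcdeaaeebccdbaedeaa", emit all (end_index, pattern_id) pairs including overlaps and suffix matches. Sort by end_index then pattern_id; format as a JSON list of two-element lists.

Build:
Trie (insert patterns):
  0='ε' goto a→5 b→9 c→4 d→13 e→1
  1='e' goto b→2
  2='eb' goto c→3
  3='ebc' goto ·  [P0 ends]
  4='c' goto ·  [P1 ends]
  5='a' goto a→12 d→6
  6='ad' goto c→7
  7='adc' goto b→8
  8='adcb' goto ·  [P2 ends]
  9='b' goto a→10
  10='ba' goto e→11
  11='bae' goto ·  [P3 ends]
  12='aa' goto ·  [P4 ends]
  13='d' goto c→14
  14='dc' goto b→15
  15='dcb' goto ·  [P5 ends]

Failure links (BFS by depth):
  n1('e'): parent n0 fail=0; on 'e' 0 → fail=0;  out ∅∪∅=∅
  n4('c'): parent n0 fail=0; on 'c' 0 → fail=0;  out {1}∪∅={1}
  n5('a'): parent n0 fail=0; on 'a' 0 → fail=0;  out ∅∪∅=∅
  n9('b'): parent n0 fail=0; on 'b' 0 → fail=0;  out ∅∪∅=∅
  n13('d'): parent n0 fail=0; on 'd' 0 → fail=0;  out ∅∪∅=∅
  n2('eb'): parent n1 fail=0; on 'b' 0 → fail=9;  out ∅∪∅=∅
  n6('ad'): parent n5 fail=0; on 'd' 0 → fail=13;  out ∅∪∅=∅
  n10('ba'): parent n9 fail=0; on 'a' 0 → fail=5;  out ∅∪∅=∅
  n12('aa'): parent n5 fail=0; on 'a' 0 → fail=5;  out {4}∪∅={4}
  n14('dc'): parent n13 fail=0; on 'c' 0 → fail=4;  out ∅∪{1}={1}
  n3('ebc'): parent n2 fail=9; on 'c' 9→0 → fail=4;  out {0}∪{1}={0,1}
  n7('adc'): parent n6 fail=13; on 'c' 13 → fail=14;  out ∅∪{1}={1}
  n11('bae'): parent n10 fail=5; on 'e' 5→0 → fail=1;  out {3}∪∅={3}
  n15('dcb'): parent n14 fail=4; on 'b' 4→0 → fail=9;  out {5}∪∅={5}
  n8('adcb'): parent n7 fail=14; on 'b' 14 → fail=15;  out {2}∪{5}={2,5}

Text stream:
pos 0 'e': at 1
pos 1 'b': at 2
pos 2 'a': at 10 (fail-walked)
pos 3 'd': at 6 (fail-walked)
pos 4 'c': at 7  emit P1@[4:4]
pos 5 'b': at 8  emit P2@[2:5],P5@[3:5]
pos 6 'e': at 1 (fail-walked)
pos 7 'b': at 2
pos 8 'c': at 3  emit P0@[6:8],P1@[8:8]
pos 9 'e': at 1 (fail-walked)
pos 10 'a': at 5 (fail-walked)
pos 11 'd': at 6
pos 12 'b': at 9 (fail-walked)
pos 13 'c': at 4 (fail-walked)  emit P1@[13:13]
pos 14 'b': at 9 (fail-walked)
pos 15 'e': at 1 (fail-walked)
pos 16 'b': at 2
pos 17 'c': at 3  emit P0@[15:17],P1@[17:17]
pos 18 'b': at 9 (fail-walked)
pos 19 'd': at 13 (fail-walked)
pos 20 'c': at 14  emit P1@[20:20]
pos 21 'b': at 15  emit P5@[19:21]
pos 22 'e': at 1 (fail-walked)
pos 23 'b': at 2
pos 24 'c': at 3  emit P0@[22:24],P1@[24:24]
pos 25 'c': at 4 (fail-walked)  emit P1@[25:25]
pos 26 'b': at 9 (fail-walked)
pos 27 'a': at 10
pos 28 'e': at 11  emit P3@[26:28]
pos 29 'd': at 13 (fail-walked)
pos 30 'e': at 1 (fail-walked)
pos 31 'c': at 4 (fail-walked)  emit P1@[31:31]
pos 32 'c': at 4 (fail-walked)  emit P1@[32:32]
pos 33 'a': at 5 (fail-walked)
pos 34 'a': at 12  emit P4@[33:34]
pos 35 'b': at 9 (fail-walked)
pos 36 'a': at 10
pos 37 'e': at 11  emit P3@[35:37]
pos 38 'a': at 5 (fail-walked)
pos 39 'e': at 1 (fail-walked)
pos 40 'c': at 4 (fail-walked)  emit P1@[40:40]
pos 41 'e': at 1 (fail-walked)
pos 42 'b': at 2
pos 43 'c': at 3  emit P0@[41:43],P1@[43:43]
pos 44 'd': at 13 (fail-walked)
pos 45 'c': at 14  emit P1@[45:45]
pos 46 'd': at 13 (fail-walked)
pos 47 'e': at 1 (fail-walked)
pos 48 'a': at 5 (fail-walked)
pos 49 'a': at 12  emit P4@[48:49]
pos 50 'e': at 1 (fail-walked)
pos 51 'e': at 1 (fail-walked)
pos 52 'b': at 2
pos 53 'c': at 3  emit P0@[51:53],P1@[53:53]
pos 54 'c': at 4 (fail-walked)  emit P1@[54:54]
pos 55 'd': at 13 (fail-walked)
pos 56 'b': at 9 (fail-walked)
pos 57 'a': at 10
pos 58 'e': at 11  emit P3@[56:58]
pos 59 'd': at 13 (fail-walked)
pos 60 'e': at 1 (fail-walked)
pos 61 'a': at 5 (fail-walked)
pos 62 'a': at 12  emit P4@[61:62]

Result: [[4,1],[5,2],[5,5],[8,0],[8,1],[13,1],[17,0],[17,1],[20,1],[21,5],[24,0],[24,1],[25,1],[28,3],[31,1],[32,1],[34,4],[37,3],[40,1],[43,0],[43,1],[45,1],[49,4],[53,0],[53,1],[54,1],[58,3],[62,4]]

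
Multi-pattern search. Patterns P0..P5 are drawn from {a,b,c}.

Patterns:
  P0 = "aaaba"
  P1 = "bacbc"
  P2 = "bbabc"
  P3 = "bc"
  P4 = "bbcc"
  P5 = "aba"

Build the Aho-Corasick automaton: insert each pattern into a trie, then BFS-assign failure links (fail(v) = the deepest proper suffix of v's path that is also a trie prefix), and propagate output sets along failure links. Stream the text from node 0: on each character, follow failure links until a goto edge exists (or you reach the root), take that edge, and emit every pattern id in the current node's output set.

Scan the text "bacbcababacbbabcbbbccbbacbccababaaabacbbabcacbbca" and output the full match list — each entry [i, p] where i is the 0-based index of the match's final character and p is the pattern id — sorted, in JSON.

Construct AC machine:
Trie (insert patterns):
  n0 'ε': a→1 b→6
  n1 'a': a→2 b→18
  n2 'aa': a→3
  n3 'aaa': b→4
  n4 'aaab': a→5
  n5 'aaaba': ·  [P0 ends]
  n6 'b': a→7 b→11 c→15
  n7 'ba': c→8
  n8 'bac': b→9
  n9 'bacb': c→10
  n10 'bacbc': ·  [P1 ends]
  n11 'bb': a→12 c→16
  n12 'bba': b→13
  n13 'bbab': c→14
  n14 'bbabc': ·  [P2 ends]
  n15 'bc': ·  [P3 ends]
  n16 'bbc': c→17
  n17 'bbcc': ·  [P4 ends]
  n18 'ab': a→19
  n19 'aba': ·  [P5 ends]

BFS fail/out derivation:
  fail(1) 'a': from fail(0)=0 chase 'a': 0 ⇒ 0;  out=∅∪out(0)=∅
  fail(6) 'b': from fail(0)=0 chase 'b': 0 ⇒ 0;  out=∅∪out(0)=∅
  fail(2) 'aa': from fail(1)=0 chase 'a': 0 ⇒ 1;  out=∅∪out(1)=∅
  fail(7) 'ba': from fail(6)=0 chase 'a': 0 ⇒ 1;  out=∅∪out(1)=∅
  fail(11) 'bb': from fail(6)=0 chase 'b': 0 ⇒ 6;  out=∅∪out(6)=∅
  fail(15) 'bc': from fail(6)=0 chase 'c': 0 ⇒ 0;  out={3}∪out(0)={3}
  fail(18) 'ab': from fail(1)=0 chase 'b': 0 ⇒ 6;  out=∅∪out(6)=∅
  fail(3) 'aaa': from fail(2)=1 chase 'a': 1 ⇒ 2;  out=∅∪out(2)=∅
  fail(8) 'bac': from fail(7)=1 chase 'c': 1→0 ⇒ 0;  out=∅∪out(0)=∅
  fail(12) 'bba': from fail(11)=6 chase 'a': 6 ⇒ 7;  out=∅∪out(7)=∅
  fail(16) 'bbc': from fail(11)=6 chase 'c': 6 ⇒ 15;  out=∅∪out(15)={3}
  fail(19) 'aba': from fail(18)=6 chase 'a': 6 ⇒ 7;  out={5}∪out(7)={5}
  fail(4) 'aaab': from fail(3)=2 chase 'b': 2→1 ⇒ 18;  out=∅∪out(18)=∅
  fail(9) 'bacb': from fail(8)=0 chase 'b': 0 ⇒ 6;  out=∅∪out(6)=∅
  fail(13) 'bbab': from fail(12)=7 chase 'b': 7→1 ⇒ 18;  out=∅∪out(18)=∅
  fail(17) 'bbcc': from fail(16)=15 chase 'c': 15→0 ⇒ 0;  out={4}∪out(0)={4}
  fail(5) 'aaaba': from fail(4)=18 chase 'a': 18 ⇒ 19;  out={0}∪out(19)={0,5}
  fail(10) 'bacbc': from fail(9)=6 chase 'c': 6 ⇒ 15;  out={1}∪out(15)={1,3}
  fail(14) 'bbabc': from fail(13)=18 chase 'c': 18→6 ⇒ 15;  out={2}∪out(15)={2,3}

Text stream:
[0] read 'b'  n0⇒n6
[1] read 'a'  n6⇒n7
[2] read 'c'  n7⇒n8
[3] read 'b'  n8⇒n9
[4] read 'c'  n9⇒n10  ** P1@[0:4],P3@[3:4]
[5] read 'a'  n10⇒n1 (via fail)
[6] read 'b'  n1⇒n18
[7] read 'a'  n18⇒n19  ** P5@[5:7]
[8] read 'b'  n19⇒n18 (via fail)
[9] read 'a'  n18⇒n19  ** P5@[7:9]
[10] read 'c'  n19⇒n8 (via fail)
[11] read 'b'  n8⇒n9
[12] read 'b'  n9⇒n11 (via fail)
[13] read 'a'  n11⇒n12
[14] read 'b'  n12⇒n13
[15] read 'c'  n13⇒n14  ** P2@[11:15],P3@[14:15]
[16] read 'b'  n14⇒n6 (via fail)
[17] read 'b'  n6⇒n11
[18] read 'b'  n11⇒n11 (via fail)
[19] read 'c'  n11⇒n16  ** P3@[18:19]
[20] read 'c'  n16⇒n17  ** P4@[17:20]
[21] read 'b'  n17⇒n6 (via fail)
[22] read 'b'  n6⇒n11
[23] read 'a'  n11⇒n12
[24] read 'c'  n12⇒n8 (via fail)
[25] read 'b'  n8⇒n9
[26] read 'c'  n9⇒n10  ** P1@[22:26],P3@[25:26]
[27] read 'c'  n10⇒n0 (via fail)
[28] read 'a'  n0⇒n1
[29] read 'b'  n1⇒n18
[30] read 'a'  n18⇒n19  ** P5@[28:30]
[31] read 'b'  n19⇒n18 (via fail)
[32] read 'a'  n18⇒n19  ** P5@[30:32]
[33] read 'a'  n19⇒n2 (via fail)
[34] read 'a'  n2⇒n3
[35] read 'b'  n3⇒n4
[36] read 'a'  n4⇒n5  ** P0@[32:36],P5@[34:36]
[37] read 'c'  n5⇒n8 (via fail)
[38] read 'b'  n8⇒n9
[39] read 'b'  n9⇒n11 (via fail)
[40] read 'a'  n11⇒n12
[41] read 'b'  n12⇒n13
[42] read 'c'  n13⇒n14  ** P2@[38:42],P3@[41:42]
[43] read 'a'  n14⇒n1 (via fail)
[44] read 'c'  n1⇒n0 (via fail)
[45] read 'b'  n0⇒n6
[46] read 'b'  n6⇒n11
[47] read 'c'  n11⇒n16  ** P3@[46:47]
[48] read 'a'  n16⇒n1 (via fail)

Result: [[4,1],[4,3],[7,5],[9,5],[15,2],[15,3],[19,3],[20,4],[26,1],[26,3],[30,5],[32,5],[36,0],[36,5],[42,2],[42,3],[47,3]]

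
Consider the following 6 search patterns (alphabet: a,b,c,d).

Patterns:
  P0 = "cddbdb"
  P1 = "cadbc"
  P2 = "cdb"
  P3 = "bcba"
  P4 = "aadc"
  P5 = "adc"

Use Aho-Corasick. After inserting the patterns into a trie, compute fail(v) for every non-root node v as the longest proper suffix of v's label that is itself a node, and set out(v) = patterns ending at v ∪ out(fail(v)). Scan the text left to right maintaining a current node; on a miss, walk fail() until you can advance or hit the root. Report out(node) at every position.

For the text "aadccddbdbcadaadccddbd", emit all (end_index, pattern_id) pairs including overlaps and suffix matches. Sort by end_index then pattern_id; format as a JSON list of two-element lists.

Build automaton:
Trie nodes:
  n0 'ε': a→16 b→12 c→1
  n1 'c': a→7 d→2
  n2 'cd': b→11 d→3
  n3 'cdd': b→4
  n4 'cddb': d→5
  n5 'cddbd': b→6
  n6 'cddbdb': ·  [P0 ends]
  n7 'ca': d→8
  n8 'cad': b→9
  n9 'cadb': c→10
  n10 'cadbc': ·  [P1 ends]
  n11 'cdb': ·  [P2 ends]
  n12 'b': c→13
  n13 'bc': b→14
  n14 'bcb': a→15
  n15 'bcba': ·  [P3 ends]
  n16 'a': a→17 d→20
  n17 'aa': d→18
  n18 'aad': c→19
  n19 'aadc': ·  [P4 ends]
  n20 'ad': c→21
  n21 'adc': ·  [P5 ends]

Failure links (BFS by depth):
  fail(1) 'c': from fail(0)=0 chase 'c': 0 ⇒ 0;  out=∅∪out(0)=∅
  fail(12) 'b': from fail(0)=0 chase 'b': 0 ⇒ 0;  out=∅∪out(0)=∅
  fail(16) 'a': from fail(0)=0 chase 'a': 0 ⇒ 0;  out=∅∪out(0)=∅
  fail(2) 'cd': from fail(1)=0 chase 'd': 0 ⇒ 0;  out=∅∪out(0)=∅
  fail(7) 'ca': from fail(1)=0 chase 'a': 0 ⇒ 16;  out=∅∪out(16)=∅
  fail(13) 'bc': from fail(12)=0 chase 'c': 0 ⇒ 1;  out=∅∪out(1)=∅
  fail(17) 'aa': from fail(16)=0 chase 'a': 0 ⇒ 16;  out=∅∪out(16)=∅
  fail(20) 'ad': from fail(16)=0 chase 'd': 0 ⇒ 0;  out=∅∪out(0)=∅
  fail(3) 'cdd': from fail(2)=0 chase 'd': 0 ⇒ 0;  out=∅∪out(0)=∅
  fail(8) 'cad': from fail(7)=16 chase 'd': 16 ⇒ 20;  out=∅∪out(20)=∅
  fail(11) 'cdb': from fail(2)=0 chase 'b': 0 ⇒ 12;  out={2}∪out(12)={2}
  fail(14) 'bcb': from fail(13)=1 chase 'b': 1→0 ⇒ 12;  out=∅∪out(12)=∅
  fail(18) 'aad': from fail(17)=16 chase 'd': 16 ⇒ 20;  out=∅∪out(20)=∅
  fail(21) 'adc': from fail(20)=0 chase 'c': 0 ⇒ 1;  out={5}∪out(1)={5}
  fail(4) 'cddb': from fail(3)=0 chase 'b': 0 ⇒ 12;  out=∅∪out(12)=∅
  fail(9) 'cadb': from fail(8)=20 chase 'b': 20→0 ⇒ 12;  out=∅∪out(12)=∅
  fail(15) 'bcba': from fail(14)=12 chase 'a': 12→0 ⇒ 16;  out={3}∪out(16)={3}
  fail(19) 'aadc': from fail(18)=20 chase 'c': 20 ⇒ 21;  out={4}∪out(21)={4,5}
  fail(5) 'cddbd': from fail(4)=12 chase 'd': 12→0 ⇒ 0;  out=∅∪out(0)=∅
  fail(10) 'cadbc': from fail(9)=12 chase 'c': 12 ⇒ 13;  out={1}∪out(13)={1}
  fail(6) 'cddbdb': from fail(5)=0 chase 'b': 0 ⇒ 12;  out={0}∪out(12)={0}

Run:
[0] read 'a'  n0⇒n16
[1] read 'a'  n16⇒n17
[2] read 'd'  n17⇒n18
[3] read 'c'  n18⇒n19  ** P4@[0:3],P5@[1:3]
[4] read 'c'  n19⇒n1 (via fail)
[5] read 'd'  n1⇒n2
[6] read 'd'  n2⇒n3
[7] read 'b'  n3⇒n4
[8] read 'd'  n4⇒n5
[9] read 'b'  n5⇒n6  ** P0@[4:9]
[10] read 'c'  n6⇒n13 (via fail)
[11] read 'a'  n13⇒n7 (via fail)
[12] read 'd'  n7⇒n8
[13] read 'a'  n8⇒n16 (via fail)
[14] read 'a'  n16⇒n17
[15] read 'd'  n17⇒n18
[16] read 'c'  n18⇒n19  ** P4@[13:16],P5@[14:16]
[17] read 'c'  n19⇒n1 (via fail)
[18] read 'd'  n1⇒n2
[19] read 'd'  n2⇒n3
[20] read 'b'  n3⇒n4
[21] read 'd'  n4⇒n5

Matches: [[3,4],[3,5],[9,0],[16,4],[16,5]]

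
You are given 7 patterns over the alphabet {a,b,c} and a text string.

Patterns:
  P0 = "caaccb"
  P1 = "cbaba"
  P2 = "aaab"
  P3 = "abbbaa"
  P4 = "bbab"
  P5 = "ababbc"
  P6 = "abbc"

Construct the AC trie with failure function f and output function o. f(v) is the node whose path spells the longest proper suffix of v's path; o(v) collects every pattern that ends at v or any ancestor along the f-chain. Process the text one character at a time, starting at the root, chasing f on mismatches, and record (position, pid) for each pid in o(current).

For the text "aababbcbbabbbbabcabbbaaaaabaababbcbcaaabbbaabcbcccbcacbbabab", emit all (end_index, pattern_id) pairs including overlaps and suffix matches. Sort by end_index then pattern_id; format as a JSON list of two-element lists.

Build automaton:
Trie nodes:
  n0 'ε': a→11 b→20 c→1
  n1 'c': a→2 b→7
  n2 'ca': a→3
  n3 'caa': c→4
  n4 'caac': c→5
  n5 'caacc': b→6
  n6 'caaccb': ·  ←P0
  n7 'cb': a→8
  n8 'cba': b→9
  n9 'cbab': a→10
  n10 'cbaba': ·  ←P1
  n11 'a': a→12 b→15
  n12 'aa': a→13
  n13 'aaa': b→14
  n14 'aaab': ·  ←P2
  n15 'ab': a→24 b→16
  n16 'abb': b→17 c→28
  n17 'abbb': a→18
  n18 'abbba': a→19
  n19 'abbbaa': ·  ←P3
  n20 'b': b→21
  n21 'bb': a→22
  n22 'bba': b→23
  n23 'bbab': ·  ←P4
  n24 'aba': b→25
  n25 'abab': b→26
  n26 'ababb': c→27
  n27 'ababbc': ·  ←P5
  n28 'abbc': ·  ←P6

Failure links (BFS by depth):
  n1('c'): parent n0 fail=0; on 'c' 0 → fail=0;  out ∅∪∅=∅
  n11('a'): parent n0 fail=0; on 'a' 0 → fail=0;  out ∅∪∅=∅
  n20('b'): parent n0 fail=0; on 'b' 0 → fail=0;  out ∅∪∅=∅
  n2('ca'): parent n1 fail=0; on 'a' 0 → fail=11;  out ∅∪∅=∅
  n7('cb'): parent n1 fail=0; on 'b' 0 → fail=20;  out ∅∪∅=∅
  n12('aa'): parent n11 fail=0; on 'a' 0 → fail=11;  out ∅∪∅=∅
  n15('ab'): parent n11 fail=0; on 'b' 0 → fail=20;  out ∅∪∅=∅
  n21('bb'): parent n20 fail=0; on 'b' 0 → fail=20;  out ∅∪∅=∅
  n3('caa'): parent n2 fail=11; on 'a' 11 → fail=12;  out ∅∪∅=∅
  n8('cba'): parent n7 fail=20; on 'a' 20→0 → fail=11;  out ∅∪∅=∅
  n13('aaa'): parent n12 fail=11; on 'a' 11 → fail=12;  out ∅∪∅=∅
  n16('abb'): parent n15 fail=20; on 'b' 20 → fail=21;  out ∅∪∅=∅
  n22('bba'): parent n21 fail=20; on 'a' 20→0 → fail=11;  out ∅∪∅=∅
  n24('aba'): parent n15 fail=20; on 'a' 20→0 → fail=11;  out ∅∪∅=∅
  n4('caac'): parent n3 fail=12; on 'c' 12→11→0 → fail=1;  out ∅∪∅=∅
  n9('cbab'): parent n8 fail=11; on 'b' 11 → fail=15;  out ∅∪∅=∅
  n14('aaab'): parent n13 fail=12; on 'b' 12→11 → fail=15;  out {2}∪∅={2}
  n17('abbb'): parent n16 fail=21; on 'b' 21→20 → fail=21;  out ∅∪∅=∅
  n23('bbab'): parent n22 fail=11; on 'b' 11 → fail=15;  out {4}∪∅={4}
  n25('abab'): parent n24 fail=11; on 'b' 11 → fail=15;  out ∅∪∅=∅
  n28('abbc'): parent n16 fail=21; on 'c' 21→20→0 → fail=1;  out {6}∪∅={6}
  n5('caacc'): parent n4 fail=1; on 'c' 1→0 → fail=1;  out ∅∪∅=∅
  n10('cbaba'): parent n9 fail=15; on 'a' 15 → fail=24;  out {1}∪∅={1}
  n18('abbba'): parent n17 fail=21; on 'a' 21 → fail=22;  out ∅∪∅=∅
  n26('ababb'): parent n25 fail=15; on 'b' 15 → fail=16;  out ∅∪∅=∅
  n6('caaccb'): parent n5 fail=1; on 'b' 1 → fail=7;  out {0}∪∅={0}
  n19('abbbaa'): parent n18 fail=22; on 'a' 22→11 → fail=12;  out {3}∪∅={3}
  n27('ababbc'): parent n26 fail=16; on 'c' 16 → fail=28;  out {5}∪{6}={5,6}

Scan:
[0] read 'a'  n0⇒n11
[1] read 'a'  n11⇒n12
[2] read 'b'  n12⇒n15 (via fail)
[3] read 'a'  n15⇒n24
[4] read 'b'  n24⇒n25
[5] read 'b'  n25⇒n26
[6] read 'c'  n26⇒n27  emit P5@[1:6],P6@[3:6]
[7] read 'b'  n27⇒n7 (via fail)
[8] read 'b'  n7⇒n21 (via fail)
[9] read 'a'  n21⇒n22
[10] read 'b'  n22⇒n23  emit P4@[7:10]
[11] read 'b'  n23⇒n16 (via fail)
[12] read 'b'  n16⇒n17
[13] read 'b'  n17⇒n21 (via fail)
[14] read 'a'  n21⇒n22
[15] read 'b'  n22⇒n23  emit P4@[12:15]
[16] read 'c'  n23⇒n1 (via fail)
[17] read 'a'  n1⇒n2
[18] read 'b'  n2⇒n15 (via fail)
[19] read 'b'  n15⇒n16
[20] read 'b'  n16⇒n17
[21] read 'a'  n17⇒n18
[22] read 'a'  n18⇒n19  emit P3@[17:22]
[23] read 'a'  n19⇒n13 (via fail)
[24] read 'a'  n13⇒n13 (via fail)
[25] read 'a'  n13⇒n13 (via fail)
[26] read 'b'  n13⇒n14  emit P2@[23:26]
[27] read 'a'  n14⇒n24 (via fail)
[28] read 'a'  n24⇒n12 (via fail)
[29] read 'b'  n12⇒n15 (via fail)
[30] read 'a'  n15⇒n24
[31] read 'b'  n24⇒n25
[32] read 'b'  n25⇒n26
[33] read 'c'  n26⇒n27  emit P5@[28:33],P6@[30:33]
[34] read 'b'  n27⇒n7 (via fail)
[35] read 'c'  n7⇒n1 (via fail)
[36] read 'a'  n1⇒n2
[37] read 'a'  n2⇒n3
[38] read 'a'  n3⇒n13 (via fail)
[39] read 'b'  n13⇒n14  emit P2@[36:39]
[40] read 'b'  n14⇒n16 (via fail)
[41] read 'b'  n16⇒n17
[42] read 'a'  n17⇒n18
[43] read 'a'  n18⇒n19  emit P3@[38:43]
[44] read 'b'  n19⇒n15 (via fail)
[45] read 'c'  n15⇒n1 (via fail)
[46] read 'b'  n1⇒n7
[47] read 'c'  n7⇒n1 (via fail)
[48] read 'c'  n1⇒n1 (via fail)
[49] read 'c'  n1⇒n1 (via fail)
[50] read 'b'  n1⇒n7
[51] read 'c'  n7⇒n1 (via fail)
[52] read 'a'  n1⇒n2
[53] read 'c'  n2⇒n1 (via fail)
[54] read 'b'  n1⇒n7
[55] read 'b'  n7⇒n21 (via fail)
[56] read 'a'  n21⇒n22
[57] read 'b'  n22⇒n23  emit P4@[54:57]
[58] read 'a'  n23⇒n24 (via fail)
[59] read 'b'  n24⇒n25

Matches: [[6,5],[6,6],[10,4],[15,4],[22,3],[26,2],[33,5],[33,6],[39,2],[43,3],[57,4]]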